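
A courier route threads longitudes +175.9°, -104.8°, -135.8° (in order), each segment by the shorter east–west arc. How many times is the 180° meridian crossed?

1

Leg 1: +175.9° → -104.8°, shortest Δλ = 79.3° (east) — crosses 180°.
Leg 2: -104.8° → -135.8°, shortest Δλ = -31.0° (west) — does not cross 180°.
Total crossings: 1.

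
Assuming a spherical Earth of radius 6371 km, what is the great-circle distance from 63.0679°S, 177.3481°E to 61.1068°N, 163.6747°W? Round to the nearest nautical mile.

Δλ = -163.6747 − 177.3481 = -341.0228°; wrapped into (−180°, 180°]: 18.9772°.
Δφ = 61.1068 − -63.0679 = 124.1747°.
a = sin²(Δφ/2) + cos φ₁ · cos φ₂ · sin²(Δλ/2) = 0.786806.
c = 2·atan2(√a, √(1−a)) = 2.18171 rad → d = 6371·c ≈ 13899.65 km ≈ 7505.21 nmi.

7505 nmi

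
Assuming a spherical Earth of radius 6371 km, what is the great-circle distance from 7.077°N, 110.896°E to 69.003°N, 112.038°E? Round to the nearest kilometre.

Δλ = 112.038 − 110.896 = 1.142°.
Δφ = 69.003 − 7.077 = 61.926°.
a = sin²(Δφ/2) + cos φ₁ · cos φ₂ · sin²(Δλ/2) = 0.264730.
c = 2·atan2(√a, √(1−a)) = 1.08089 rad → d = 6371·c ≈ 6886.37 km.

6886 km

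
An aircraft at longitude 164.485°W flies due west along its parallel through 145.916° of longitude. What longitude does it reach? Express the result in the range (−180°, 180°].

49.599°E

Start at -164.485°; shift −145.916° → -310.401°.
-310.401° lies outside (−180°, 180°]; add 360° → +49.599°.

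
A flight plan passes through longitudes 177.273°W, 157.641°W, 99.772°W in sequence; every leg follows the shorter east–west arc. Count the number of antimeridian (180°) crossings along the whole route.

Leg 1: -177.273° → -157.641°, shortest Δλ = 19.632° (east) — does not cross 180°.
Leg 2: -157.641° → -99.772°, shortest Δλ = 57.869° (east) — does not cross 180°.
Total crossings: 0.

0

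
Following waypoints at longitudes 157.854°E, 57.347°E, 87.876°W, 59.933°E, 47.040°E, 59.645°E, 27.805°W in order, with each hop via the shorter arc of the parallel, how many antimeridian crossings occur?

0

Leg 1: +157.854° → +57.347°, shortest Δλ = -100.507° (west) — does not cross 180°.
Leg 2: +57.347° → -87.876°, shortest Δλ = -145.223° (west) — does not cross 180°.
Leg 3: -87.876° → +59.933°, shortest Δλ = 147.809° (east) — does not cross 180°.
Leg 4: +59.933° → +47.040°, shortest Δλ = -12.893° (west) — does not cross 180°.
Leg 5: +47.040° → +59.645°, shortest Δλ = 12.605° (east) — does not cross 180°.
Leg 6: +59.645° → -27.805°, shortest Δλ = -87.45° (west) — does not cross 180°.
Total crossings: 0.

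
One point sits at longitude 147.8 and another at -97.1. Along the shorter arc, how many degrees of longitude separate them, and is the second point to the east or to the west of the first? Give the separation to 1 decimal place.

115.1° east

Raw difference: -97.1 − 147.8 = -244.9°.
Normalise into (−180°, 180°]: -244.9° + 360° = 115.1°.
Positive ⇒ the second point lies to the east; separation 115.1°.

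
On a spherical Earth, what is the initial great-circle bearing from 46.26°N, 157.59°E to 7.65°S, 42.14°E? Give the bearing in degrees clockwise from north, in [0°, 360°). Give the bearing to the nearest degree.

Δλ = 42.14 − 157.59 = -115.45°.
θ = atan2( sin Δλ · cos φ₂ , cos φ₁ · sin φ₂ − sin φ₁ · cos φ₂ · cos Δλ )
  = atan2(-0.89492, 0.21567) = -76.451° → normalised to [0°, 360°): 283.549°.

284°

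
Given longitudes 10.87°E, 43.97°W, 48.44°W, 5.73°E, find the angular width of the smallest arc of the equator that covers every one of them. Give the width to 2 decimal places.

59.31°

Sort the longitudes: -48.44°, -43.97°, +5.73°, +10.87°.
Eastward gaps between consecutive values (wrapping around): 4.47°, 49.70°, 5.14°, 300.69°.
Largest gap = 300.69° ⇒ minimal covering band is its complement: 360° − 300.69° = 59.31°.
Band runs from -48.44° eastward to +10.87°.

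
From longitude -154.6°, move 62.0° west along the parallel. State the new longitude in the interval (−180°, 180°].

Start at -154.6°; shift −62.0° → -216.6°.
-216.6° lies outside (−180°, 180°]; add 360° → +143.4°.

+143.4°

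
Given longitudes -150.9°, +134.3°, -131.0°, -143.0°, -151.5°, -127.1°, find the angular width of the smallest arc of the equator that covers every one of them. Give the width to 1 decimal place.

Sort the longitudes: -151.5°, -150.9°, -143.0°, -131.0°, -127.1°, +134.3°.
Eastward gaps between consecutive values (wrapping around): 0.6°, 7.9°, 12.0°, 3.9°, 261.4°, 74.2°.
Largest gap = 261.4° ⇒ minimal covering band is its complement: 360° − 261.4° = 98.6°.
Band runs from +134.3° eastward to -127.1°, crossing the antimeridian.

98.6°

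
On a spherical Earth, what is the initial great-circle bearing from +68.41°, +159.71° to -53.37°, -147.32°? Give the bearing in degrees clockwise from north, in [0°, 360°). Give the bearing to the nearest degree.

Δλ = -147.32 − 159.71 = -307.03°; wrapped into (−180°, 180°]: 52.97°.
θ = atan2( sin Δλ · cos φ₂ , cos φ₁ · sin φ₂ − sin φ₁ · cos φ₂ · cos Δλ )
  = atan2(0.47631, -0.62940) = 142.883° → normalised to [0°, 360°): 142.883°.

143°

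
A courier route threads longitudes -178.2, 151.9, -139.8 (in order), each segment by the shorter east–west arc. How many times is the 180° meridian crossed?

2

Leg 1: -178.2° → +151.9°, shortest Δλ = -29.9° (west) — crosses 180°.
Leg 2: +151.9° → -139.8°, shortest Δλ = 68.3° (east) — crosses 180°.
Total crossings: 2.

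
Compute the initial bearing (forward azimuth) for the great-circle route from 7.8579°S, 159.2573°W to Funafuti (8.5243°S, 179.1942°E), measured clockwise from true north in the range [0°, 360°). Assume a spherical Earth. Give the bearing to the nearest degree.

267°

Δλ = 179.1942 − -159.2573 = 338.4515°; wrapped into (−180°, 180°]: -21.5485°.
θ = atan2( sin Δλ · cos φ₂ , cos φ₁ · sin φ₂ − sin φ₁ · cos φ₂ · cos Δλ )
  = atan2(-0.36323, -0.02108) = -93.322° → normalised to [0°, 360°): 266.678°.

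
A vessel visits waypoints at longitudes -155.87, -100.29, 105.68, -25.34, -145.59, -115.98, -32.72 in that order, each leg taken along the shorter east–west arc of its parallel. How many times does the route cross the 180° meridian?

1

Leg 1: -155.87° → -100.29°, shortest Δλ = 55.58° (east) — does not cross 180°.
Leg 2: -100.29° → +105.68°, shortest Δλ = -154.03° (west) — crosses 180°.
Leg 3: +105.68° → -25.34°, shortest Δλ = -131.02° (west) — does not cross 180°.
Leg 4: -25.34° → -145.59°, shortest Δλ = -120.25° (west) — does not cross 180°.
Leg 5: -145.59° → -115.98°, shortest Δλ = 29.61° (east) — does not cross 180°.
Leg 6: -115.98° → -32.72°, shortest Δλ = 83.26° (east) — does not cross 180°.
Total crossings: 1.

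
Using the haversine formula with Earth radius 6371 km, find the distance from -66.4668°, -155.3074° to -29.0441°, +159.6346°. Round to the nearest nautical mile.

Δλ = 159.6346 − -155.3074 = 314.9420°; wrapped into (−180°, 180°]: -45.0580°.
Δφ = -29.0441 − -66.4668 = 37.4227°.
a = sin²(Δφ/2) + cos φ₁ · cos φ₂ · sin²(Δλ/2) = 0.154158.
c = 2·atan2(√a, √(1−a)) = 0.80698 rad → d = 6371·c ≈ 5141.26 km ≈ 2776.06 nmi.

2776 nmi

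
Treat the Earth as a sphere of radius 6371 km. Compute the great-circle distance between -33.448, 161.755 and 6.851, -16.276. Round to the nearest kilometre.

17051 km

Δλ = -16.276 − 161.755 = -178.031°.
Δφ = 6.851 − -33.448 = 40.299°.
a = sin²(Δφ/2) + cos φ₁ · cos φ₂ · sin²(Δλ/2) = 0.946844.
c = 2·atan2(√a, √(1−a)) = 2.67630 rad → d = 6371·c ≈ 17050.68 km.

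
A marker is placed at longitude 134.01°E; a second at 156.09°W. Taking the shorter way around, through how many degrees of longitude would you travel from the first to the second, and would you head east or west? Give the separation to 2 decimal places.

69.90° east

Raw difference: -156.09 − 134.01 = -290.1°.
Normalise into (−180°, 180°]: -290.1° + 360° = 69.9°.
Positive ⇒ the second point lies to the east; separation 69.90°.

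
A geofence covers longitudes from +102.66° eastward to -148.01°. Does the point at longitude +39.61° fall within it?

No

Band width going east from +102.66° to -148.01°: ((-148.01 − 102.66) mod 360) = 109.33°.
Offset of +39.61° east of the west edge: ((39.61 − 102.66) mod 360) = 296.95°.
296.95° > 109.33° ⇒ outside.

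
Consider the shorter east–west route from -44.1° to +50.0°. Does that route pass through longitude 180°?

Signed shortest Δλ = ((50.0 − -44.1 + 180) mod 360) − 180 = 94.1°.
Going east by 94.1° from -44.1° reaches +50.0° without touching 180°.

No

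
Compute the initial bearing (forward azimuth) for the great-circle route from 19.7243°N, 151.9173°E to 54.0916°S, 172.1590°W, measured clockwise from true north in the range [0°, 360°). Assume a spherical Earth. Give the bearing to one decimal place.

159.5°

Δλ = -172.1590 − 151.9173 = -324.0763°; wrapped into (−180°, 180°]: 35.9237°.
θ = atan2( sin Δλ · cos φ₂ , cos φ₁ · sin φ₂ − sin φ₁ · cos φ₂ · cos Δλ )
  = atan2(0.34410, -0.92272) = 159.549° → normalised to [0°, 360°): 159.549°.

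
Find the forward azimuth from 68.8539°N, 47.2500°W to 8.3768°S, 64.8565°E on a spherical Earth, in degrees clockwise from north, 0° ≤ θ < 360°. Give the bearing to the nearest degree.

72°

Δλ = 64.8565 − -47.2500 = 112.1065°.
θ = atan2( sin Δλ · cos φ₂ , cos φ₁ · sin φ₂ − sin φ₁ · cos φ₂ · cos Δλ )
  = atan2(0.91660, 0.29469) = 72.177° → normalised to [0°, 360°): 72.177°.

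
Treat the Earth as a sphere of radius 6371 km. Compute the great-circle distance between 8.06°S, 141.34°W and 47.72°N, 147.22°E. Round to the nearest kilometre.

9316 km

Δλ = 147.22 − -141.34 = 288.56°; wrapped into (−180°, 180°]: -71.44°.
Δφ = 47.72 − -8.06 = 55.78°.
a = sin²(Δφ/2) + cos φ₁ · cos φ₂ · sin²(Δλ/2) = 0.445858.
c = 2·atan2(√a, √(1−a)) = 1.46230 rad → d = 6371·c ≈ 9316.31 km.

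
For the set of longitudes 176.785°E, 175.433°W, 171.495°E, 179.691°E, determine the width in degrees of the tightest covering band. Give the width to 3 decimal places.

13.072°

Sort the longitudes: -175.433°, +171.495°, +176.785°, +179.691°.
Eastward gaps between consecutive values (wrapping around): 346.928°, 5.290°, 2.906°, 4.876°.
Largest gap = 346.928° ⇒ minimal covering band is its complement: 360° − 346.928° = 13.072°.
Band runs from +171.495° eastward to -175.433°, crossing the antimeridian.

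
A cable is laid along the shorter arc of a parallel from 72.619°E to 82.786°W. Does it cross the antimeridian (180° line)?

No

Signed shortest Δλ = ((-82.786 − 72.619 + 180) mod 360) − 180 = -155.405°.
Going west by 155.405° from +72.619° reaches -82.786° without touching 180°.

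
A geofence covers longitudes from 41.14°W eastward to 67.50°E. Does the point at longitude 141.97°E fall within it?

Band width going east from -41.14° to +67.50°: ((67.50 − -41.14) mod 360) = 108.64°.
Offset of +141.97° east of the west edge: ((141.97 − -41.14) mod 360) = 183.11°.
183.11° > 108.64° ⇒ outside.

No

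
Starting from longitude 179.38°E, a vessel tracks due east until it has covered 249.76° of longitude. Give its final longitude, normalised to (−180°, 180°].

Start at +179.38°; shift +249.76° → +429.14°.
+429.14° lies outside (−180°, 180°]; subtract 360° → +69.14°.

69.14°E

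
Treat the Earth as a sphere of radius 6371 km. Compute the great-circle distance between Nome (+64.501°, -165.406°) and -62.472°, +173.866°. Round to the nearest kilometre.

Δλ = 173.866 − -165.406 = 339.272°; wrapped into (−180°, 180°]: -20.728°.
Δφ = -62.472 − 64.501 = -126.973°.
a = sin²(Δφ/2) + cos φ₁ · cos φ₂ · sin²(Δλ/2) = 0.807159.
c = 2·atan2(√a, √(1−a)) = 2.23232 rad → d = 6371·c ≈ 14222.09 km.

14222 km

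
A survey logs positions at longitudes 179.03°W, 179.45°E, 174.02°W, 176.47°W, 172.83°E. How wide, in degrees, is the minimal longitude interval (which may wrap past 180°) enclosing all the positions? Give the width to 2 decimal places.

13.15°

Sort the longitudes: -179.03°, -176.47°, -174.02°, +172.83°, +179.45°.
Eastward gaps between consecutive values (wrapping around): 2.56°, 2.45°, 346.85°, 6.62°, 1.52°.
Largest gap = 346.85° ⇒ minimal covering band is its complement: 360° − 346.85° = 13.15°.
Band runs from +172.83° eastward to -174.02°, crossing the antimeridian.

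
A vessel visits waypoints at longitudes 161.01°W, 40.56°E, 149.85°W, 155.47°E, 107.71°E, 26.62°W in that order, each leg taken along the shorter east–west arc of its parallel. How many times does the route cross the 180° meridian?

Leg 1: -161.01° → +40.56°, shortest Δλ = -158.43° (west) — crosses 180°.
Leg 2: +40.56° → -149.85°, shortest Δλ = 169.59° (east) — crosses 180°.
Leg 3: -149.85° → +155.47°, shortest Δλ = -54.68° (west) — crosses 180°.
Leg 4: +155.47° → +107.71°, shortest Δλ = -47.76° (west) — does not cross 180°.
Leg 5: +107.71° → -26.62°, shortest Δλ = -134.33° (west) — does not cross 180°.
Total crossings: 3.

3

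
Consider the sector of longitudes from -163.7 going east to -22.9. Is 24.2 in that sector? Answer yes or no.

Band width going east from -163.7° to -22.9°: ((-22.9 − -163.7) mod 360) = 140.8°.
Offset of +24.2° east of the west edge: ((24.2 − -163.7) mod 360) = 187.9°.
187.9° > 140.8° ⇒ outside.

No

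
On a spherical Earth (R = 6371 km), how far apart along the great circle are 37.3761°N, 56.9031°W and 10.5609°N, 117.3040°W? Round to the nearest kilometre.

6693 km

Δλ = -117.3040 − -56.9031 = -60.4009°.
Δφ = 10.5609 − 37.3761 = -26.8152°.
a = sin²(Δφ/2) + cos φ₁ · cos φ₂ · sin²(Δλ/2) = 0.251440.
c = 2·atan2(√a, √(1−a)) = 1.05052 rad → d = 6371·c ≈ 6692.87 km.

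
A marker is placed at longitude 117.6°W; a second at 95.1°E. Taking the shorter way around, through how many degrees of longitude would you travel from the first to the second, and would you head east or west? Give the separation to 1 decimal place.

Raw difference: 95.1 − -117.6 = 212.7°.
Normalise into (−180°, 180°]: 212.7° − 360° = -147.3°.
Negative ⇒ the second point lies to the west; separation 147.3°.

147.3° west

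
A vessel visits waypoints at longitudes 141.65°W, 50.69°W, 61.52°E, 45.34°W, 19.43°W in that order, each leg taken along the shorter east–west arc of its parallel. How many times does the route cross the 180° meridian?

0

Leg 1: -141.65° → -50.69°, shortest Δλ = 90.96° (east) — does not cross 180°.
Leg 2: -50.69° → +61.52°, shortest Δλ = 112.21° (east) — does not cross 180°.
Leg 3: +61.52° → -45.34°, shortest Δλ = -106.86° (west) — does not cross 180°.
Leg 4: -45.34° → -19.43°, shortest Δλ = 25.91° (east) — does not cross 180°.
Total crossings: 0.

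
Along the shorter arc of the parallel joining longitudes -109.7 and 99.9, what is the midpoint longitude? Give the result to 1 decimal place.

+175.1°

Signed shortest Δλ from -109.7° to +99.9° is -150.4°.
Midpoint longitude = -109.7° + (-150.4°)/2 = -109.7° − 75.2° = -184.9°.
Normalise into (−180°, 180°]: +175.1°.
(The naïve average (-109.7 + +99.9)/2 = -4.9° is on the wrong side of the globe.)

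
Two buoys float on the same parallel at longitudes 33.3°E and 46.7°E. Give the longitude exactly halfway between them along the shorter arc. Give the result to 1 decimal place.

40.0°E

Signed shortest Δλ from +33.3° to +46.7° is +13.4°.
Midpoint longitude = +33.3° + (+13.4°)/2 = +33.3° + 6.7° = +40.0°.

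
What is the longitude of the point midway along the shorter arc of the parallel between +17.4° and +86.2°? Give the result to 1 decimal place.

Signed shortest Δλ from +17.4° to +86.2° is +68.8°.
Midpoint longitude = +17.4° + (+68.8°)/2 = +17.4° + 34.4° = +51.8°.

+51.8°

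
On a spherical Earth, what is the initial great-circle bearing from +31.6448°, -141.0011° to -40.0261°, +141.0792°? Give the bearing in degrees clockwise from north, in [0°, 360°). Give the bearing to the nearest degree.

Δλ = 141.0792 − -141.0011 = 282.0803°; wrapped into (−180°, 180°]: -77.9197°.
θ = atan2( sin Δλ · cos φ₂ , cos φ₁ · sin φ₂ − sin φ₁ · cos φ₂ · cos Δλ )
  = atan2(-0.74879, -0.63159) = -130.147° → normalised to [0°, 360°): 229.853°.

230°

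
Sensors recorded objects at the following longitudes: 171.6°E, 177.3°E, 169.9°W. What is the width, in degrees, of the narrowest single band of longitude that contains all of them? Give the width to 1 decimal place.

18.5°

Sort the longitudes: -169.9°, +171.6°, +177.3°.
Eastward gaps between consecutive values (wrapping around): 341.5°, 5.7°, 12.8°.
Largest gap = 341.5° ⇒ minimal covering band is its complement: 360° − 341.5° = 18.5°.
Band runs from +171.6° eastward to -169.9°, crossing the antimeridian.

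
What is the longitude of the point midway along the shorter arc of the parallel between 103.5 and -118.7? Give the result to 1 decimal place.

+172.4°

Signed shortest Δλ from +103.5° to -118.7° is +137.8°.
Midpoint longitude = +103.5° + (+137.8°)/2 = +103.5° + 68.9° = +172.4°.
(The naïve average (+103.5 + -118.7)/2 = -7.6° is on the wrong side of the globe.)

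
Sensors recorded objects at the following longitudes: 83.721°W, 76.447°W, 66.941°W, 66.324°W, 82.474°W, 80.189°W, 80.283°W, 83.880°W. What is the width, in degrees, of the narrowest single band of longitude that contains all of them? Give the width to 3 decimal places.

Sort the longitudes: -83.880°, -83.721°, -82.474°, -80.283°, -80.189°, -76.447°, -66.941°, -66.324°.
Eastward gaps between consecutive values (wrapping around): 0.159°, 1.247°, 2.191°, 0.094°, 3.742°, 9.506°, 0.617°, 342.444°.
Largest gap = 342.444° ⇒ minimal covering band is its complement: 360° − 342.444° = 17.556°.
Band runs from -83.880° eastward to -66.324°.

17.556°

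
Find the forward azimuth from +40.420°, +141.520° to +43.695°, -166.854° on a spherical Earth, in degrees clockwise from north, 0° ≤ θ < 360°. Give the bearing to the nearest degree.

Δλ = -166.854 − 141.520 = -308.374°; wrapped into (−180°, 180°]: 51.626°.
θ = atan2( sin Δλ · cos φ₂ , cos φ₁ · sin φ₂ − sin φ₁ · cos φ₂ · cos Δλ )
  = atan2(0.56684, 0.23490) = 67.490° → normalised to [0°, 360°): 67.490°.

67°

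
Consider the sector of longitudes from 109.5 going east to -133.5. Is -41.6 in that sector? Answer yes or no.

No

Band width going east from +109.5° to -133.5°: ((-133.5 − 109.5) mod 360) = 117.0°.
Offset of -41.6° east of the west edge: ((-41.6 − 109.5) mod 360) = 208.9°.
208.9° > 117.0° ⇒ outside.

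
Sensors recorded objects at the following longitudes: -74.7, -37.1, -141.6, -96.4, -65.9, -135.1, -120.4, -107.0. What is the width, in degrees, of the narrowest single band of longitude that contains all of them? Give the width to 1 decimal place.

104.5°

Sort the longitudes: -141.6°, -135.1°, -120.4°, -107.0°, -96.4°, -74.7°, -65.9°, -37.1°.
Eastward gaps between consecutive values (wrapping around): 6.5°, 14.7°, 13.4°, 10.6°, 21.7°, 8.8°, 28.8°, 255.5°.
Largest gap = 255.5° ⇒ minimal covering band is its complement: 360° − 255.5° = 104.5°.
Band runs from -141.6° eastward to -37.1°.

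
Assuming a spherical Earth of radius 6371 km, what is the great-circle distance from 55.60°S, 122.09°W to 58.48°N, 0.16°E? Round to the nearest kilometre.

Δλ = 0.16 − -122.09 = 122.25°.
Δφ = 58.48 − -55.60 = 114.08°.
a = sin²(Δφ/2) + cos φ₁ · cos φ₂ · sin²(Δλ/2) = 0.930492.
c = 2·atan2(√a, √(1−a)) = 2.60800 rad → d = 6371·c ≈ 16615.55 km.

16616 km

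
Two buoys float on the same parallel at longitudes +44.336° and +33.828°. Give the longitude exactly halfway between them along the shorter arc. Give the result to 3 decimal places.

Signed shortest Δλ from +44.336° to +33.828° is -10.508°.
Midpoint longitude = +44.336° + (-10.508°)/2 = +44.336° − 5.254° = +39.082°.

+39.082°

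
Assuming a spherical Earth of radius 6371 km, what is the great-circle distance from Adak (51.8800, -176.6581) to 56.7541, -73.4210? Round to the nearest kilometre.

6062 km

Δλ = -73.4210 − -176.6581 = 103.2371°.
Δφ = 56.7541 − 51.8800 = 4.8741°.
a = sin²(Δφ/2) + cos φ₁ · cos φ₂ · sin²(Δλ/2) = 0.209770.
c = 2·atan2(√a, √(1−a)) = 0.95150 rad → d = 6371·c ≈ 6062.03 km.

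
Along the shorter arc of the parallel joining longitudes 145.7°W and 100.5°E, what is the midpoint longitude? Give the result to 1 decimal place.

157.4°E

Signed shortest Δλ from -145.7° to +100.5° is -113.8°.
Midpoint longitude = -145.7° + (-113.8°)/2 = -145.7° − 56.9° = -202.6°.
Normalise into (−180°, 180°]: +157.4°.
(The naïve average (-145.7 + +100.5)/2 = -22.6° is on the wrong side of the globe.)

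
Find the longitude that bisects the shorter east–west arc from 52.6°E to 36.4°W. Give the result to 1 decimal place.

8.1°E

Signed shortest Δλ from +52.6° to -36.4° is -89.0°.
Midpoint longitude = +52.6° + (-89.0°)/2 = +52.6° − 44.5° = +8.1°.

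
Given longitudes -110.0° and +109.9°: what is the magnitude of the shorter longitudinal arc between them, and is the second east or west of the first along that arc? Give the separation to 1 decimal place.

140.1° west

Raw difference: 109.9 − -110.0 = 219.9°.
Normalise into (−180°, 180°]: 219.9° − 360° = -140.1°.
Negative ⇒ the second point lies to the west; separation 140.1°.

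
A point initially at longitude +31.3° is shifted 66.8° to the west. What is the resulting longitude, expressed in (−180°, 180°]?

Start at +31.3°; shift −66.8° → -35.5°.
-35.5° already lies in (−180°, 180°].

-35.5°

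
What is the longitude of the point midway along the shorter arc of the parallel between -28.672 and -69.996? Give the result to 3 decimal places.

Signed shortest Δλ from -28.672° to -69.996° is -41.324°.
Midpoint longitude = -28.672° + (-41.324°)/2 = -28.672° − 20.662° = -49.334°.

-49.334°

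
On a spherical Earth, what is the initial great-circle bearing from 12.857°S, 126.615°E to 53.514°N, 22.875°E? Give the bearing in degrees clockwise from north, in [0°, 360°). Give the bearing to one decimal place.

322.5°

Δλ = 22.875 − 126.615 = -103.740°.
θ = atan2( sin Δλ · cos φ₂ , cos φ₁ · sin φ₂ − sin φ₁ · cos φ₂ · cos Δλ )
  = atan2(-0.57761, 0.75242) = -37.512° → normalised to [0°, 360°): 322.488°.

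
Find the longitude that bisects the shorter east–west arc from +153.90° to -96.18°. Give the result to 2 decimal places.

Signed shortest Δλ from +153.90° to -96.18° is +109.92°.
Midpoint longitude = +153.90° + (+109.92°)/2 = +153.90° + 54.96° = +208.86°.
Normalise into (−180°, 180°]: -151.14°.
(The naïve average (+153.90 + -96.18)/2 = 28.86° is on the wrong side of the globe.)

-151.14°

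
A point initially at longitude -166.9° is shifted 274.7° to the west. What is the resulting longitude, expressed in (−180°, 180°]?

-81.6°

Start at -166.9°; shift −274.7° → -441.6°.
-441.6° lies outside (−180°, 180°]; add 360° → -81.6°.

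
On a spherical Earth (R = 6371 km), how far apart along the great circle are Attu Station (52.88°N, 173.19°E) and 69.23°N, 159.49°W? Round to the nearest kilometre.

Δλ = -159.49 − 173.19 = -332.68°; wrapped into (−180°, 180°]: 27.32°.
Δφ = 69.23 − 52.88 = 16.35°.
a = sin²(Δφ/2) + cos φ₁ · cos φ₂ · sin²(Δλ/2) = 0.032155.
c = 2·atan2(√a, √(1−a)) = 0.36059 rad → d = 6371·c ≈ 2297.31 km.

2297 km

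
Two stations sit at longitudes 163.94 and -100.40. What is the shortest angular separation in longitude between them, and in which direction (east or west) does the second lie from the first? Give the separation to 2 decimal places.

Raw difference: -100.40 − 163.94 = -264.34°.
Normalise into (−180°, 180°]: -264.34° + 360° = 95.66°.
Positive ⇒ the second point lies to the east; separation 95.66°.

95.66° east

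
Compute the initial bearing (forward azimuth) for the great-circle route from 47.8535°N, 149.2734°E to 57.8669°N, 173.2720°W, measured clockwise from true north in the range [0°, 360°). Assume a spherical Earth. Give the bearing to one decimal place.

Δλ = -173.2720 − 149.2734 = -322.5454°; wrapped into (−180°, 180°]: 37.4546°.
θ = atan2( sin Δλ · cos φ₂ , cos φ₁ · sin φ₂ − sin φ₁ · cos φ₂ · cos Δλ )
  = atan2(0.32346, 0.25518) = 51.730° → normalised to [0°, 360°): 51.730°.

51.7°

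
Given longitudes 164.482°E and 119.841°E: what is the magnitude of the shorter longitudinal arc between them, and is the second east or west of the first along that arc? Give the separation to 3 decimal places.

Raw difference: 119.841 − 164.482 = -44.641°.
Normalise into (−180°, 180°]: -44.641° stays -44.641°.
Negative ⇒ the second point lies to the west; separation 44.641°.

44.641° west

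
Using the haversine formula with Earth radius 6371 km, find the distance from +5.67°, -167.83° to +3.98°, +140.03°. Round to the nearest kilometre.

Δλ = 140.03 − -167.83 = 307.86°; wrapped into (−180°, 180°]: -52.14°.
Δφ = 3.98 − 5.67 = -1.69°.
a = sin²(Δφ/2) + cos φ₁ · cos φ₂ · sin²(Δλ/2) = 0.191942.
c = 2·atan2(√a, √(1−a)) = 0.90699 rad → d = 6371·c ≈ 5778.46 km.

5778 km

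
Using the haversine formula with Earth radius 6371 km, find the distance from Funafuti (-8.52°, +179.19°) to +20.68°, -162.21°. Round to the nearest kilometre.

Δλ = -162.21 − 179.19 = -341.40°; wrapped into (−180°, 180°]: 18.60°.
Δφ = 20.68 − -8.52 = 29.20°.
a = sin²(Δφ/2) + cos φ₁ · cos φ₂ · sin²(Δλ/2) = 0.087702.
c = 2·atan2(√a, √(1−a)) = 0.60131 rad → d = 6371·c ≈ 3830.95 km.

3831 km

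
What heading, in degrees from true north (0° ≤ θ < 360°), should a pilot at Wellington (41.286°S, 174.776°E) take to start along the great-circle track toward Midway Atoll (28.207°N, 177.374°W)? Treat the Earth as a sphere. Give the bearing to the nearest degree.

7°

Δλ = -177.374 − 174.776 = -352.150°; wrapped into (−180°, 180°]: 7.850°.
θ = atan2( sin Δλ · cos φ₂ , cos φ₁ · sin φ₂ − sin φ₁ · cos φ₂ · cos Δλ )
  = atan2(0.12036, 0.93118) = 7.365° → normalised to [0°, 360°): 7.365°.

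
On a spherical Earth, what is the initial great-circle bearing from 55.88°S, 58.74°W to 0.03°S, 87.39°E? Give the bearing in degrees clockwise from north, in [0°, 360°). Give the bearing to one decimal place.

141.0°

Δλ = 87.39 − -58.74 = 146.13°.
θ = atan2( sin Δλ · cos φ₂ , cos φ₁ · sin φ₂ − sin φ₁ · cos φ₂ · cos Δλ )
  = atan2(0.55731, -0.68767) = 140.978° → normalised to [0°, 360°): 140.978°.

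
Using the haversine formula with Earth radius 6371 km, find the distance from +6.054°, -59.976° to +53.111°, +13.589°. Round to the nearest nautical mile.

4523 nmi

Δλ = 13.589 − -59.976 = 73.565°.
Δφ = 53.111 − 6.054 = 47.057°.
a = sin²(Δφ/2) + cos φ₁ · cos φ₂ · sin²(Δλ/2) = 0.373382.
c = 2·atan2(√a, √(1−a)) = 1.31477 rad → d = 6371·c ≈ 8376.41 km ≈ 4522.90 nmi.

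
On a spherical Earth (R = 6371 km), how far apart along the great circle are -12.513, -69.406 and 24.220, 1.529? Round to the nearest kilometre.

Δλ = 1.529 − -69.406 = 70.935°.
Δφ = 24.220 − -12.513 = 36.733°.
a = sin²(Δφ/2) + cos φ₁ · cos φ₂ · sin²(Δλ/2) = 0.399035.
c = 2·atan2(√a, √(1−a)) = 1.36747 rad → d = 6371·c ≈ 8712.14 km.

8712 km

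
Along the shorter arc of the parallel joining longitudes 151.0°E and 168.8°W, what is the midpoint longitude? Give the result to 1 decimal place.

171.1°E

Signed shortest Δλ from +151.0° to -168.8° is +40.2°.
Midpoint longitude = +151.0° + (+40.2°)/2 = +151.0° + 20.1° = +171.1°.
(The naïve average (+151.0 + -168.8)/2 = -8.9° is on the wrong side of the globe.)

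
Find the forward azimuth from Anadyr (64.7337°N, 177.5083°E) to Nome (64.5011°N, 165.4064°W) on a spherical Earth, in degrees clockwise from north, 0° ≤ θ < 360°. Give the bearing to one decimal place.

84.1°

Δλ = -165.4064 − 177.5083 = -342.9147°; wrapped into (−180°, 180°]: 17.0853°.
θ = atan2( sin Δλ · cos φ₂ , cos φ₁ · sin φ₂ − sin φ₁ · cos φ₂ · cos Δλ )
  = atan2(0.12648, 0.01312) = 84.077° → normalised to [0°, 360°): 84.077°.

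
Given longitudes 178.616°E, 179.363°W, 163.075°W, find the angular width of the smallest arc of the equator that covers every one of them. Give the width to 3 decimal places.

18.309°

Sort the longitudes: -179.363°, -163.075°, +178.616°.
Eastward gaps between consecutive values (wrapping around): 16.288°, 341.691°, 2.021°.
Largest gap = 341.691° ⇒ minimal covering band is its complement: 360° − 341.691° = 18.309°.
Band runs from +178.616° eastward to -163.075°, crossing the antimeridian.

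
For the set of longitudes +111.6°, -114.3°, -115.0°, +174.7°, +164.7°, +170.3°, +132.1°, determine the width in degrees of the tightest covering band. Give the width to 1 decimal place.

Sort the longitudes: -115.0°, -114.3°, +111.6°, +132.1°, +164.7°, +170.3°, +174.7°.
Eastward gaps between consecutive values (wrapping around): 0.7°, 225.9°, 20.5°, 32.6°, 5.6°, 4.4°, 70.3°.
Largest gap = 225.9° ⇒ minimal covering band is its complement: 360° − 225.9° = 134.1°.
Band runs from +111.6° eastward to -114.3°, crossing the antimeridian.

134.1°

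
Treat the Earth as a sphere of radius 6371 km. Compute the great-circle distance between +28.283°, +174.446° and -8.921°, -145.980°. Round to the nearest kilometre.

Δλ = -145.980 − 174.446 = -320.426°; wrapped into (−180°, 180°]: 39.574°.
Δφ = -8.921 − 28.283 = -37.204°.
a = sin²(Δφ/2) + cos φ₁ · cos φ₂ · sin²(Δλ/2) = 0.201453.
c = 2·atan2(√a, √(1−a)) = 0.93092 rad → d = 6371·c ≈ 5930.91 km.

5931 km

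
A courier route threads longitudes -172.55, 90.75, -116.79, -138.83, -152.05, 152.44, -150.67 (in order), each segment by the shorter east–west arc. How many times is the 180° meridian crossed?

4

Leg 1: -172.55° → +90.75°, shortest Δλ = -96.7° (west) — crosses 180°.
Leg 2: +90.75° → -116.79°, shortest Δλ = 152.46° (east) — crosses 180°.
Leg 3: -116.79° → -138.83°, shortest Δλ = -22.04° (west) — does not cross 180°.
Leg 4: -138.83° → -152.05°, shortest Δλ = -13.22° (west) — does not cross 180°.
Leg 5: -152.05° → +152.44°, shortest Δλ = -55.51° (west) — crosses 180°.
Leg 6: +152.44° → -150.67°, shortest Δλ = 56.89° (east) — crosses 180°.
Total crossings: 4.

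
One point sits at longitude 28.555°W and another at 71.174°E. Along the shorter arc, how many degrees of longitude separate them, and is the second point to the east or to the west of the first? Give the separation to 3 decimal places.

Raw difference: 71.174 − -28.555 = 99.729°.
Normalise into (−180°, 180°]: 99.729° stays 99.729°.
Positive ⇒ the second point lies to the east; separation 99.729°.

99.729° east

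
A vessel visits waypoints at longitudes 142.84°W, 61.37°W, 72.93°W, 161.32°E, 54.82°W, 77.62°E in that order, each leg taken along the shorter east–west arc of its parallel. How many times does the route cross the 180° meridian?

2

Leg 1: -142.84° → -61.37°, shortest Δλ = 81.47° (east) — does not cross 180°.
Leg 2: -61.37° → -72.93°, shortest Δλ = -11.56° (west) — does not cross 180°.
Leg 3: -72.93° → +161.32°, shortest Δλ = -125.75° (west) — crosses 180°.
Leg 4: +161.32° → -54.82°, shortest Δλ = 143.86° (east) — crosses 180°.
Leg 5: -54.82° → +77.62°, shortest Δλ = 132.44° (east) — does not cross 180°.
Total crossings: 2.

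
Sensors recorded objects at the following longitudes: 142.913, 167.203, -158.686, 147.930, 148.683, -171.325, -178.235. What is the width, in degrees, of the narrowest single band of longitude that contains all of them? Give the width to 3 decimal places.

58.401°

Sort the longitudes: -178.235°, -171.325°, -158.686°, +142.913°, +147.930°, +148.683°, +167.203°.
Eastward gaps between consecutive values (wrapping around): 6.910°, 12.639°, 301.599°, 5.017°, 0.753°, 18.520°, 14.562°.
Largest gap = 301.599° ⇒ minimal covering band is its complement: 360° − 301.599° = 58.401°.
Band runs from +142.913° eastward to -158.686°, crossing the antimeridian.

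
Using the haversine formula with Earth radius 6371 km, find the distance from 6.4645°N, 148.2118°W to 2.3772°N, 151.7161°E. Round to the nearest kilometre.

6672 km

Δλ = 151.7161 − -148.2118 = 299.9279°; wrapped into (−180°, 180°]: -60.0721°.
Δφ = 2.3772 − 6.4645 = -4.0873°.
a = sin²(Δφ/2) + cos φ₁ · cos φ₂ · sin²(Δλ/2) = 0.250010.
c = 2·atan2(√a, √(1−a)) = 1.04722 rad → d = 6371·c ≈ 6671.84 km.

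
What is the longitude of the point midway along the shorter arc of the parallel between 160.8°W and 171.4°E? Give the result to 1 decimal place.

Signed shortest Δλ from -160.8° to +171.4° is -27.8°.
Midpoint longitude = -160.8° + (-27.8°)/2 = -160.8° − 13.9° = -174.7°.
(The naïve average (-160.8 + +171.4)/2 = 5.3° is on the wrong side of the globe.)

174.7°W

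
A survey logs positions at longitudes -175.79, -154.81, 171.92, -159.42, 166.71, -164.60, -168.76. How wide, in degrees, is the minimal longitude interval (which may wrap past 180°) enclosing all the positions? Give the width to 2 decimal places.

38.48°

Sort the longitudes: -175.79°, -168.76°, -164.60°, -159.42°, -154.81°, +166.71°, +171.92°.
Eastward gaps between consecutive values (wrapping around): 7.03°, 4.16°, 5.18°, 4.61°, 321.52°, 5.21°, 12.29°.
Largest gap = 321.52° ⇒ minimal covering band is its complement: 360° − 321.52° = 38.48°.
Band runs from +166.71° eastward to -154.81°, crossing the antimeridian.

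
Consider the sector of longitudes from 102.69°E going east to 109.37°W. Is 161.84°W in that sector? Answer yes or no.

Yes

Band width going east from +102.69° to -109.37°: ((-109.37 − 102.69) mod 360) = 147.94°.
Offset of -161.84° east of the west edge: ((-161.84 − 102.69) mod 360) = 95.47°.
95.47° ≤ 147.94° ⇒ inside.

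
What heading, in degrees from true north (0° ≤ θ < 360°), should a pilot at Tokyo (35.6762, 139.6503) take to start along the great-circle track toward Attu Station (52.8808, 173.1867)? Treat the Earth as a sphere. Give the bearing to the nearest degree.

43°

Δλ = 173.1867 − 139.6503 = 33.5364°.
θ = atan2( sin Δλ · cos φ₂ , cos φ₁ · sin φ₂ − sin φ₁ · cos φ₂ · cos Δλ )
  = atan2(0.33340, 0.35437) = 43.253° → normalised to [0°, 360°): 43.253°.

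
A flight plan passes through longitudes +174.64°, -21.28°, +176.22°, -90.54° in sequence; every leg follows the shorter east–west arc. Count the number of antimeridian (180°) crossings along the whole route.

Leg 1: +174.64° → -21.28°, shortest Δλ = 164.08° (east) — crosses 180°.
Leg 2: -21.28° → +176.22°, shortest Δλ = -162.5° (west) — crosses 180°.
Leg 3: +176.22° → -90.54°, shortest Δλ = 93.24° (east) — crosses 180°.
Total crossings: 3.

3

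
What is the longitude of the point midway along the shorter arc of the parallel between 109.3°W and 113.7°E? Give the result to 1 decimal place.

Signed shortest Δλ from -109.3° to +113.7° is -137.0°.
Midpoint longitude = -109.3° + (-137.0°)/2 = -109.3° − 68.5° = -177.8°.
(The naïve average (-109.3 + +113.7)/2 = 2.2° is on the wrong side of the globe.)

177.8°W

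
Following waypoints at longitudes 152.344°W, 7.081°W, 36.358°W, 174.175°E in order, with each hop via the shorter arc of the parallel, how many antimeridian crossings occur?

Leg 1: -152.344° → -7.081°, shortest Δλ = 145.263° (east) — does not cross 180°.
Leg 2: -7.081° → -36.358°, shortest Δλ = -29.277° (west) — does not cross 180°.
Leg 3: -36.358° → +174.175°, shortest Δλ = -149.467° (west) — crosses 180°.
Total crossings: 1.

1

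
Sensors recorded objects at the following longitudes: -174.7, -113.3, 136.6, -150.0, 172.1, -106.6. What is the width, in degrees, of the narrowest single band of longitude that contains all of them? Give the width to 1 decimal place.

116.8°

Sort the longitudes: -174.7°, -150.0°, -113.3°, -106.6°, +136.6°, +172.1°.
Eastward gaps between consecutive values (wrapping around): 24.7°, 36.7°, 6.7°, 243.2°, 35.5°, 13.2°.
Largest gap = 243.2° ⇒ minimal covering band is its complement: 360° − 243.2° = 116.8°.
Band runs from +136.6° eastward to -106.6°, crossing the antimeridian.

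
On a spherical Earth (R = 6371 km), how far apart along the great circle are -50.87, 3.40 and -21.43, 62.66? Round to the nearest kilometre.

Δλ = 62.66 − 3.40 = 59.26°.
Δφ = -21.43 − -50.87 = 29.44°.
a = sin²(Δφ/2) + cos φ₁ · cos φ₂ · sin²(Δλ/2) = 0.208155.
c = 2·atan2(√a, √(1−a)) = 0.94753 rad → d = 6371·c ≈ 6036.71 km.

6037 km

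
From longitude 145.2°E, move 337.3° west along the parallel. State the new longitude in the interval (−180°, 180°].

Start at +145.2°; shift −337.3° → -192.1°.
-192.1° lies outside (−180°, 180°]; add 360° → +167.9°.

167.9°E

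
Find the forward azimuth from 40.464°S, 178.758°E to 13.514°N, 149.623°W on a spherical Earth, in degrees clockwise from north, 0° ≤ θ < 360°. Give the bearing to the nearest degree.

35°

Δλ = -149.623 − 178.758 = -328.381°; wrapped into (−180°, 180°]: 31.619°.
θ = atan2( sin Δλ · cos φ₂ , cos φ₁ · sin φ₂ − sin φ₁ · cos φ₂ · cos Δλ )
  = atan2(0.50975, 0.71512) = 35.482° → normalised to [0°, 360°): 35.482°.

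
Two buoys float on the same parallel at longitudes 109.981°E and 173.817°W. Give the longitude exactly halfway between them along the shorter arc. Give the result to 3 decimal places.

148.082°E

Signed shortest Δλ from +109.981° to -173.817° is +76.202°.
Midpoint longitude = +109.981° + (+76.202°)/2 = +109.981° + 38.101° = +148.082°.
(The naïve average (+109.981 + -173.817)/2 = -31.918° is on the wrong side of the globe.)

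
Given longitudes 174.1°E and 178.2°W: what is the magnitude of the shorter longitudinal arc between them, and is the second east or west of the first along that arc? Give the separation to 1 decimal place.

7.7° east

Raw difference: -178.2 − 174.1 = -352.3°.
Normalise into (−180°, 180°]: -352.3° + 360° = 7.7°.
Positive ⇒ the second point lies to the east; separation 7.7°.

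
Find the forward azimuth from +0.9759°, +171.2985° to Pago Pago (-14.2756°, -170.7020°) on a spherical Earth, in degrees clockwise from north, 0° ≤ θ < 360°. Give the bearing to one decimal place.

131.2°

Δλ = -170.7020 − 171.2985 = -342.0005°; wrapped into (−180°, 180°]: 17.9995°.
θ = atan2( sin Δλ · cos φ₂ , cos φ₁ · sin φ₂ − sin φ₁ · cos φ₂ · cos Δλ )
  = atan2(0.29947, -0.26225) = 131.209° → normalised to [0°, 360°): 131.209°.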